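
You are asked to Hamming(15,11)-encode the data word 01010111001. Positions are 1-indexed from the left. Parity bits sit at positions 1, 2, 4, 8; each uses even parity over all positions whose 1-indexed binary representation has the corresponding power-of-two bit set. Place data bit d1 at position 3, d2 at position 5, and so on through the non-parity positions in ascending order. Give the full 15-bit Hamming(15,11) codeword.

000010100111001

Place data bits at non-power-of-two positions: b3=0, b5=1, b6=0, b7=1, b9=0, b10=1, b11=1, b12=1, b13=0, b14=0, b15=1.
p1 = XOR of data positions {3,5,7,9,11,13,15} = 0⊕1⊕1⊕0⊕1⊕0⊕1 = 0
p2 = XOR of data positions {3,6,7,10,11,14,15} = 0⊕0⊕1⊕1⊕1⊕0⊕1 = 0
p4 = XOR of data positions {5,6,7,12,13,14,15} = 1⊕0⊕1⊕1⊕0⊕0⊕1 = 0
p8 = XOR of data positions {9,10,11,12,13,14,15} = 0⊕1⊕1⊕1⊕0⊕0⊕1 = 0
Codeword b1..b15 = 000010100111001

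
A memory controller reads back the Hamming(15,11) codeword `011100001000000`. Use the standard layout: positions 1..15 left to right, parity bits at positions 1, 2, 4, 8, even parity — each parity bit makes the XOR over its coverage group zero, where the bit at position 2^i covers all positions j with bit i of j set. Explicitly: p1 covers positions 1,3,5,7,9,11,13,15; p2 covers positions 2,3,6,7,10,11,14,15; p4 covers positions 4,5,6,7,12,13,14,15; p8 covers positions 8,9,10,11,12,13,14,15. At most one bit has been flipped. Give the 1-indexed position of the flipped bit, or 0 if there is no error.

s1: b1⊕b3⊕b5⊕b7⊕b9⊕b11⊕b13⊕b15 = 0⊕1⊕0⊕0⊕1⊕0⊕0⊕0 = 0
s2: b2⊕b3⊕b6⊕b7⊕b10⊕b11⊕b14⊕b15 = 1⊕1⊕0⊕0⊕0⊕0⊕0⊕0 = 0
s4: b4⊕b5⊕b6⊕b7⊕b12⊕b13⊕b14⊕b15 = 1⊕0⊕0⊕0⊕0⊕0⊕0⊕0 = 1
s8: b8⊕b9⊕b10⊕b11⊕b12⊕b13⊕b14⊕b15 = 0⊕1⊕0⊕0⊕0⊕0⊕0⊕0 = 1
Syndrome (s8...s1) = 1100 → position 12.

12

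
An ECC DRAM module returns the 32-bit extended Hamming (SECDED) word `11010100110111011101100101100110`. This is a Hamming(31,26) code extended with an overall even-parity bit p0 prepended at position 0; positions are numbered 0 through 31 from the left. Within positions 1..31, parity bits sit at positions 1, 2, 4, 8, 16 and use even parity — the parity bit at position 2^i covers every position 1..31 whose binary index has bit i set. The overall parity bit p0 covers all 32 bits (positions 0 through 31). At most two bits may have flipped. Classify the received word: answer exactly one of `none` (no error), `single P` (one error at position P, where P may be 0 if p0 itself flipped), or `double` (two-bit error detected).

single 18

s1: b1⊕b3⊕b5⊕b7⊕b9⊕b11⊕b13⊕b15⊕b17⊕b19⊕b21⊕b23⊕b25⊕b27⊕b29⊕b31 = 1⊕1⊕1⊕0⊕1⊕1⊕1⊕1⊕1⊕1⊕0⊕1⊕1⊕0⊕1⊕0 = 0
s2: b2⊕b3⊕b6⊕b7⊕b10⊕b11⊕b14⊕b15⊕b18⊕b19⊕b22⊕b23⊕b26⊕b27⊕b30⊕b31 = 0⊕1⊕0⊕0⊕0⊕1⊕0⊕1⊕0⊕1⊕0⊕1⊕1⊕0⊕1⊕0 = 1
s4: b4⊕b5⊕b6⊕b7⊕b12⊕b13⊕b14⊕b15⊕b20⊕b21⊕b22⊕b23⊕b28⊕b29⊕b30⊕b31 = 0⊕1⊕0⊕0⊕1⊕1⊕0⊕1⊕1⊕0⊕0⊕1⊕0⊕1⊕1⊕0 = 0
s8: b8⊕b9⊕b10⊕b11⊕b12⊕b13⊕b14⊕b15⊕b24⊕b25⊕b26⊕b27⊕b28⊕b29⊕b30⊕b31 = 1⊕1⊕0⊕1⊕1⊕1⊕0⊕1⊕0⊕1⊕1⊕0⊕0⊕1⊕1⊕0 = 0
s16: b16⊕b17⊕b18⊕b19⊕b20⊕b21⊕b22⊕b23⊕b24⊕b25⊕b26⊕b27⊕b28⊕b29⊕b30⊕b31 = 1⊕1⊕0⊕1⊕1⊕0⊕0⊕1⊕0⊕1⊕1⊕0⊕0⊕1⊕1⊕0 = 1
Syndrome (s16...s1) = 10010 → position 18.
Overall parity (XOR of all 32 bits, including p0): 1⊕1⊕0⊕1⊕0⊕1⊕0⊕0⊕1⊕1⊕0⊕1⊕1⊕1⊕0⊕1⊕1⊕1⊕0⊕1⊕1⊕0⊕0⊕1⊕0⊕1⊕1⊕0⊕0⊕1⊕1⊕0 = 1
Overall=1, syndrome position=18 → single-bit error at position 18.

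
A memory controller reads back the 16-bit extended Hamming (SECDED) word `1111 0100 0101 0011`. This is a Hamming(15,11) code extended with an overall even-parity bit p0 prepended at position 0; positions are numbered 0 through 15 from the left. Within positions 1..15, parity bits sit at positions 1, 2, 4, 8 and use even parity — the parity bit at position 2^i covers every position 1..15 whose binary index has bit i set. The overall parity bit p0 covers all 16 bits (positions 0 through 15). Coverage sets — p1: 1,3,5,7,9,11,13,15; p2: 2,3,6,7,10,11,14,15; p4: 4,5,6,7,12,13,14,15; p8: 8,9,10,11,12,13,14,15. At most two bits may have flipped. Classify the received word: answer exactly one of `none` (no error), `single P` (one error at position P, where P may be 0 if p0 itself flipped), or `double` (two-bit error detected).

single 6

s1: b1⊕b3⊕b5⊕b7⊕b9⊕b11⊕b13⊕b15 = 1⊕1⊕1⊕0⊕1⊕1⊕0⊕1 = 0
s2: b2⊕b3⊕b6⊕b7⊕b10⊕b11⊕b14⊕b15 = 1⊕1⊕0⊕0⊕0⊕1⊕1⊕1 = 1
s4: b4⊕b5⊕b6⊕b7⊕b12⊕b13⊕b14⊕b15 = 0⊕1⊕0⊕0⊕0⊕0⊕1⊕1 = 1
s8: b8⊕b9⊕b10⊕b11⊕b12⊕b13⊕b14⊕b15 = 0⊕1⊕0⊕1⊕0⊕0⊕1⊕1 = 0
Syndrome (s8...s1) = 0110 → position 6.
Overall parity (XOR of all 16 bits, including p0): 1⊕1⊕1⊕1⊕0⊕1⊕0⊕0⊕0⊕1⊕0⊕1⊕0⊕0⊕1⊕1 = 1
Overall=1, syndrome position=6 → single-bit error at position 6.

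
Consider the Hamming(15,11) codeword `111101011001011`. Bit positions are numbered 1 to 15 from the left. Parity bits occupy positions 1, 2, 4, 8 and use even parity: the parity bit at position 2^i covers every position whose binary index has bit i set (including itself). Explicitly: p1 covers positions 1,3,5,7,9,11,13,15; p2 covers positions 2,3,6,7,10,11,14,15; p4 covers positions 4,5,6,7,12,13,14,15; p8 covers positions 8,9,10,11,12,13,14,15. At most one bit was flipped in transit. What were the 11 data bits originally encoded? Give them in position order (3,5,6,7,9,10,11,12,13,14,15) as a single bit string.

10101001001

s1: b1⊕b3⊕b5⊕b7⊕b9⊕b11⊕b13⊕b15 = 1⊕1⊕0⊕0⊕1⊕0⊕0⊕1 = 0
s2: b2⊕b3⊕b6⊕b7⊕b10⊕b11⊕b14⊕b15 = 1⊕1⊕1⊕0⊕0⊕0⊕1⊕1 = 1
s4: b4⊕b5⊕b6⊕b7⊕b12⊕b13⊕b14⊕b15 = 1⊕0⊕1⊕0⊕1⊕0⊕1⊕1 = 1
s8: b8⊕b9⊕b10⊕b11⊕b12⊕b13⊕b14⊕b15 = 1⊕1⊕0⊕0⊕1⊕0⊕1⊕1 = 1
Syndrome (s8...s1) = 1110 → position 14.
Flip bit 14: corrected codeword = 111101011001001
Data bits at positions 3,5,6,7,9,10,11,12,13,14,15: 10101001001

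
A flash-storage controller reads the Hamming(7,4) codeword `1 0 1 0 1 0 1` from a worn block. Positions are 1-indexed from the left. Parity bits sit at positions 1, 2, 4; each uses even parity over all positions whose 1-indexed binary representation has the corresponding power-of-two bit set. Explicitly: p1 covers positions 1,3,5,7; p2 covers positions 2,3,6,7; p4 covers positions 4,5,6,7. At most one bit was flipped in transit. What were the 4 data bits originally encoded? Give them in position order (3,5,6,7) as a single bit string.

s1: b1⊕b3⊕b5⊕b7 = 1⊕1⊕1⊕1 = 0
s2: b2⊕b3⊕b6⊕b7 = 0⊕1⊕0⊕1 = 0
s4: b4⊕b5⊕b6⊕b7 = 0⊕1⊕0⊕1 = 0
Syndrome (s4...s1) = 000 → position 0 (no error).
No correction needed.
Data bits at positions 3,5,6,7: 1101

1101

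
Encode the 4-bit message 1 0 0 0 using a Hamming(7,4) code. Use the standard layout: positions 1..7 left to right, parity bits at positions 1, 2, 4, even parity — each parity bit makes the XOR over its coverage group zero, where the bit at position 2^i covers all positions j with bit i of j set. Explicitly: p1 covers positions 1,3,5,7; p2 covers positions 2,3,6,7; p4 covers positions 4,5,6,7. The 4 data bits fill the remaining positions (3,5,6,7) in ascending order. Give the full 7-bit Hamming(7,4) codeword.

Place data bits at non-power-of-two positions: b3=1, b5=0, b6=0, b7=0.
p1 = XOR of data positions {3,5,7} = 1⊕0⊕0 = 1
p2 = XOR of data positions {3,6,7} = 1⊕0⊕0 = 1
p4 = XOR of data positions {5,6,7} = 0⊕0⊕0 = 0
Codeword b1..b7 = 1110000

1110000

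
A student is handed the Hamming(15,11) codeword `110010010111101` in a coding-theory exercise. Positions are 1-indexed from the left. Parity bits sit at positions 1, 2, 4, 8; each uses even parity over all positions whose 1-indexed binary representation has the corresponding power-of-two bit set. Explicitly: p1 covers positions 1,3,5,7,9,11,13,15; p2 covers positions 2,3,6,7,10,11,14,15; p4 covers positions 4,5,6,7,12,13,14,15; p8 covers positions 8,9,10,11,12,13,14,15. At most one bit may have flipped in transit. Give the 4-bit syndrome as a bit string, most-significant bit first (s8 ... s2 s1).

0001

s1: b1⊕b3⊕b5⊕b7⊕b9⊕b11⊕b13⊕b15 = 1⊕0⊕1⊕0⊕0⊕1⊕1⊕1 = 1
s2: b2⊕b3⊕b6⊕b7⊕b10⊕b11⊕b14⊕b15 = 1⊕0⊕0⊕0⊕1⊕1⊕0⊕1 = 0
s4: b4⊕b5⊕b6⊕b7⊕b12⊕b13⊕b14⊕b15 = 0⊕1⊕0⊕0⊕1⊕1⊕0⊕1 = 0
s8: b8⊕b9⊕b10⊕b11⊕b12⊕b13⊕b14⊕b15 = 1⊕0⊕1⊕1⊕1⊕1⊕0⊕1 = 0
Syndrome (s8...s1) = 0001 → position 1.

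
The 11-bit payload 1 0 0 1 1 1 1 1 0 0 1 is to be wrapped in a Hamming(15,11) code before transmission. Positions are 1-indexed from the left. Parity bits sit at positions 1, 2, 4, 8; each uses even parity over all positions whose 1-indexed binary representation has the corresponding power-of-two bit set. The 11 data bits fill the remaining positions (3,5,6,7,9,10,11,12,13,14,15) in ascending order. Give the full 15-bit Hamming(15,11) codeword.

Place data bits at non-power-of-two positions: b3=1, b5=0, b6=0, b7=1, b9=1, b10=1, b11=1, b12=1, b13=0, b14=0, b15=1.
p1 = XOR of data positions {3,5,7,9,11,13,15} = 1⊕0⊕1⊕1⊕1⊕0⊕1 = 1
p2 = XOR of data positions {3,6,7,10,11,14,15} = 1⊕0⊕1⊕1⊕1⊕0⊕1 = 1
p4 = XOR of data positions {5,6,7,12,13,14,15} = 0⊕0⊕1⊕1⊕0⊕0⊕1 = 1
p8 = XOR of data positions {9,10,11,12,13,14,15} = 1⊕1⊕1⊕1⊕0⊕0⊕1 = 1
Codeword b1..b15 = 111100111111001

111100111111001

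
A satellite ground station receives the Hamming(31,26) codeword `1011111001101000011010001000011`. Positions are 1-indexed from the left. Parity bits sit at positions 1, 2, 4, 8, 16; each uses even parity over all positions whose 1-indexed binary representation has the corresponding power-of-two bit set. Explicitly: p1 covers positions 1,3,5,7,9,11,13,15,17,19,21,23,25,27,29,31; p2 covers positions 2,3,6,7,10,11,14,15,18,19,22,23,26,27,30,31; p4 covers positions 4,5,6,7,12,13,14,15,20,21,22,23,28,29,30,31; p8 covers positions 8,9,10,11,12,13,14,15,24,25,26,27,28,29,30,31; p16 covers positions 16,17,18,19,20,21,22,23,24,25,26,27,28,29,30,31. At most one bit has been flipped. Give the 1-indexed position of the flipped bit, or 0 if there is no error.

s1: b1⊕b3⊕b5⊕b7⊕b9⊕b11⊕b13⊕b15⊕b17⊕b19⊕b21⊕b23⊕b25⊕b27⊕b29⊕b31 = 1⊕1⊕1⊕1⊕0⊕1⊕1⊕0⊕0⊕1⊕1⊕0⊕1⊕0⊕0⊕1 = 0
s2: b2⊕b3⊕b6⊕b7⊕b10⊕b11⊕b14⊕b15⊕b18⊕b19⊕b22⊕b23⊕b26⊕b27⊕b30⊕b31 = 0⊕1⊕1⊕1⊕1⊕1⊕0⊕0⊕1⊕1⊕0⊕0⊕0⊕0⊕1⊕1 = 1
s4: b4⊕b5⊕b6⊕b7⊕b12⊕b13⊕b14⊕b15⊕b20⊕b21⊕b22⊕b23⊕b28⊕b29⊕b30⊕b31 = 1⊕1⊕1⊕1⊕0⊕1⊕0⊕0⊕0⊕1⊕0⊕0⊕0⊕0⊕1⊕1 = 0
s8: b8⊕b9⊕b10⊕b11⊕b12⊕b13⊕b14⊕b15⊕b24⊕b25⊕b26⊕b27⊕b28⊕b29⊕b30⊕b31 = 0⊕0⊕1⊕1⊕0⊕1⊕0⊕0⊕0⊕1⊕0⊕0⊕0⊕0⊕1⊕1 = 0
s16: b16⊕b17⊕b18⊕b19⊕b20⊕b21⊕b22⊕b23⊕b24⊕b25⊕b26⊕b27⊕b28⊕b29⊕b30⊕b31 = 0⊕0⊕1⊕1⊕0⊕1⊕0⊕0⊕0⊕1⊕0⊕0⊕0⊕0⊕1⊕1 = 0
Syndrome (s16...s1) = 00010 → position 2.

2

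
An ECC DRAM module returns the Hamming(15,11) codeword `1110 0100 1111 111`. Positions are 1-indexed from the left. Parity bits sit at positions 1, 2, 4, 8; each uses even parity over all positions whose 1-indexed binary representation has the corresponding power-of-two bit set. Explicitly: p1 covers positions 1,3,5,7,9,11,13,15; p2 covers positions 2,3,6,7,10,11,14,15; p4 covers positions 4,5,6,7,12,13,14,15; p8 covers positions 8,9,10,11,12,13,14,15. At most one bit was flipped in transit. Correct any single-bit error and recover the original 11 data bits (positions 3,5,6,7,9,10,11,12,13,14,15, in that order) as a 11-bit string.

10101111101

s1: b1⊕b3⊕b5⊕b7⊕b9⊕b11⊕b13⊕b15 = 1⊕1⊕0⊕0⊕1⊕1⊕1⊕1 = 0
s2: b2⊕b3⊕b6⊕b7⊕b10⊕b11⊕b14⊕b15 = 1⊕1⊕1⊕0⊕1⊕1⊕1⊕1 = 1
s4: b4⊕b5⊕b6⊕b7⊕b12⊕b13⊕b14⊕b15 = 0⊕0⊕1⊕0⊕1⊕1⊕1⊕1 = 1
s8: b8⊕b9⊕b10⊕b11⊕b12⊕b13⊕b14⊕b15 = 0⊕1⊕1⊕1⊕1⊕1⊕1⊕1 = 1
Syndrome (s8...s1) = 1110 → position 14.
Flip bit 14: corrected codeword = 111001001111101
Data bits at positions 3,5,6,7,9,10,11,12,13,14,15: 10101111101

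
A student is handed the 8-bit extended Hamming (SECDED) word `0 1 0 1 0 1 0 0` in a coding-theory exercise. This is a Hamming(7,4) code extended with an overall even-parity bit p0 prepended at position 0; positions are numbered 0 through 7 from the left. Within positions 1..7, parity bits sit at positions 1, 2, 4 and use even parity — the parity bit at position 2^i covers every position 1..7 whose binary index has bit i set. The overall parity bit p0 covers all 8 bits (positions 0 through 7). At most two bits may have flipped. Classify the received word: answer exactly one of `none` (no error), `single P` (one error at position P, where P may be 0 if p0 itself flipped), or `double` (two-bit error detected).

single 7

s1: b1⊕b3⊕b5⊕b7 = 1⊕1⊕1⊕0 = 1
s2: b2⊕b3⊕b6⊕b7 = 0⊕1⊕0⊕0 = 1
s4: b4⊕b5⊕b6⊕b7 = 0⊕1⊕0⊕0 = 1
Syndrome (s4...s1) = 111 → position 7.
Overall parity (XOR of all 8 bits, including p0): 0⊕1⊕0⊕1⊕0⊕1⊕0⊕0 = 1
Overall=1, syndrome position=7 → single-bit error at position 7.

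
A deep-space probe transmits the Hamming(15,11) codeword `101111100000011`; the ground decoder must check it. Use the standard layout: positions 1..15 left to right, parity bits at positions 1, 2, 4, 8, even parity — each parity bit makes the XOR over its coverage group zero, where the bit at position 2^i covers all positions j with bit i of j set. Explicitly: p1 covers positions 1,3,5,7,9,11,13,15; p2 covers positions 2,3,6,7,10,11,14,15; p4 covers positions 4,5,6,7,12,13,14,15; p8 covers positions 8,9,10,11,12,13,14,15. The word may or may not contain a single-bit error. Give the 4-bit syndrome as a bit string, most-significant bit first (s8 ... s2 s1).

s1: b1⊕b3⊕b5⊕b7⊕b9⊕b11⊕b13⊕b15 = 1⊕1⊕1⊕1⊕0⊕0⊕0⊕1 = 1
s2: b2⊕b3⊕b6⊕b7⊕b10⊕b11⊕b14⊕b15 = 0⊕1⊕1⊕1⊕0⊕0⊕1⊕1 = 1
s4: b4⊕b5⊕b6⊕b7⊕b12⊕b13⊕b14⊕b15 = 1⊕1⊕1⊕1⊕0⊕0⊕1⊕1 = 0
s8: b8⊕b9⊕b10⊕b11⊕b12⊕b13⊕b14⊕b15 = 0⊕0⊕0⊕0⊕0⊕0⊕1⊕1 = 0
Syndrome (s8...s1) = 0011 → position 3.

0011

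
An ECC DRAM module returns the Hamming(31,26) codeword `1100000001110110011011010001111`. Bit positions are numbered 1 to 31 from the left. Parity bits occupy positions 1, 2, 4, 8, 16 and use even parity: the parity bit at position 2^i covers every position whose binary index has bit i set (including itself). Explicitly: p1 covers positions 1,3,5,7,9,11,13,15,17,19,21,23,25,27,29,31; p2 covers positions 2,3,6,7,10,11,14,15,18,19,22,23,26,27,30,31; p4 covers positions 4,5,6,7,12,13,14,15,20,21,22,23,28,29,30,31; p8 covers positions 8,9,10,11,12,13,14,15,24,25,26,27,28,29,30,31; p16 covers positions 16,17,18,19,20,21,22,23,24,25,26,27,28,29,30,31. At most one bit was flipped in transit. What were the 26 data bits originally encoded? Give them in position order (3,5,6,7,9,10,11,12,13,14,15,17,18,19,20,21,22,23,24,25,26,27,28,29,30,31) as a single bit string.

00000111011011001010001111

s1: b1⊕b3⊕b5⊕b7⊕b9⊕b11⊕b13⊕b15⊕b17⊕b19⊕b21⊕b23⊕b25⊕b27⊕b29⊕b31 = 1⊕0⊕0⊕0⊕0⊕1⊕0⊕1⊕0⊕1⊕1⊕0⊕0⊕0⊕1⊕1 = 1
s2: b2⊕b3⊕b6⊕b7⊕b10⊕b11⊕b14⊕b15⊕b18⊕b19⊕b22⊕b23⊕b26⊕b27⊕b30⊕b31 = 1⊕0⊕0⊕0⊕1⊕1⊕1⊕1⊕1⊕1⊕1⊕0⊕0⊕0⊕1⊕1 = 0
s4: b4⊕b5⊕b6⊕b7⊕b12⊕b13⊕b14⊕b15⊕b20⊕b21⊕b22⊕b23⊕b28⊕b29⊕b30⊕b31 = 0⊕0⊕0⊕0⊕1⊕0⊕1⊕1⊕0⊕1⊕1⊕0⊕1⊕1⊕1⊕1 = 1
s8: b8⊕b9⊕b10⊕b11⊕b12⊕b13⊕b14⊕b15⊕b24⊕b25⊕b26⊕b27⊕b28⊕b29⊕b30⊕b31 = 0⊕0⊕1⊕1⊕1⊕0⊕1⊕1⊕1⊕0⊕0⊕0⊕1⊕1⊕1⊕1 = 0
s16: b16⊕b17⊕b18⊕b19⊕b20⊕b21⊕b22⊕b23⊕b24⊕b25⊕b26⊕b27⊕b28⊕b29⊕b30⊕b31 = 0⊕0⊕1⊕1⊕0⊕1⊕1⊕0⊕1⊕0⊕0⊕0⊕1⊕1⊕1⊕1 = 1
Syndrome (s16...s1) = 10101 → position 21.
Flip bit 21: corrected codeword = 1100000001110110011001010001111
Data bits at positions 3,5,6,7,9,10,11,12,13,14,15,17,18,19,20,21,22,23,24,25,26,27,28,29,30,31: 00000111011011001010001111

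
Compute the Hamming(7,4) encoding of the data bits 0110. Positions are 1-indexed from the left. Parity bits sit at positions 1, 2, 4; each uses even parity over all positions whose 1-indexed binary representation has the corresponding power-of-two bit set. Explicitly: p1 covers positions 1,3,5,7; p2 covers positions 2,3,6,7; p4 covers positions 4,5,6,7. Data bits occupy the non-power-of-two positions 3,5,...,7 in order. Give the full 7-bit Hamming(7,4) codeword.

Place data bits at non-power-of-two positions: b3=0, b5=1, b6=1, b7=0.
p1 = XOR of data positions {3,5,7} = 0⊕1⊕0 = 1
p2 = XOR of data positions {3,6,7} = 0⊕1⊕0 = 1
p4 = XOR of data positions {5,6,7} = 1⊕1⊕0 = 0
Codeword b1..b7 = 1100110

1100110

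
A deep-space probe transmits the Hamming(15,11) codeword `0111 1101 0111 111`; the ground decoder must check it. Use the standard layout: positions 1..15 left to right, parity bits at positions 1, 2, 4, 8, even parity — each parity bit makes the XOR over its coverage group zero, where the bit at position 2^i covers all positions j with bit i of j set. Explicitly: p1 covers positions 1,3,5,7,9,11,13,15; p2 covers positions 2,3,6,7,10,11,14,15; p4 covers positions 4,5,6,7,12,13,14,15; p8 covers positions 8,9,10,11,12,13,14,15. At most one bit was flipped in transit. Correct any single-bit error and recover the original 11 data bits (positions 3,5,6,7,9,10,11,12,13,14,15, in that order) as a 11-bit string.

s1: b1⊕b3⊕b5⊕b7⊕b9⊕b11⊕b13⊕b15 = 0⊕1⊕1⊕0⊕0⊕1⊕1⊕1 = 1
s2: b2⊕b3⊕b6⊕b7⊕b10⊕b11⊕b14⊕b15 = 1⊕1⊕1⊕0⊕1⊕1⊕1⊕1 = 1
s4: b4⊕b5⊕b6⊕b7⊕b12⊕b13⊕b14⊕b15 = 1⊕1⊕1⊕0⊕1⊕1⊕1⊕1 = 1
s8: b8⊕b9⊕b10⊕b11⊕b12⊕b13⊕b14⊕b15 = 1⊕0⊕1⊕1⊕1⊕1⊕1⊕1 = 1
Syndrome (s8...s1) = 1111 → position 15.
Flip bit 15: corrected codeword = 011111010111110
Data bits at positions 3,5,6,7,9,10,11,12,13,14,15: 11100111110

11100111110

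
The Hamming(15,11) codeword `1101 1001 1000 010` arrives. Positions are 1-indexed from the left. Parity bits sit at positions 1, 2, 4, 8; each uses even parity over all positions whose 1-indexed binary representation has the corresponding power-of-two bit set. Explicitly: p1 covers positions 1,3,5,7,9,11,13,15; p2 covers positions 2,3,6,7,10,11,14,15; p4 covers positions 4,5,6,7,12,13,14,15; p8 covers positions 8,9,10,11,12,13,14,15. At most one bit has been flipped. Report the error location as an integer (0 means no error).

s1: b1⊕b3⊕b5⊕b7⊕b9⊕b11⊕b13⊕b15 = 1⊕0⊕1⊕0⊕1⊕0⊕0⊕0 = 1
s2: b2⊕b3⊕b6⊕b7⊕b10⊕b11⊕b14⊕b15 = 1⊕0⊕0⊕0⊕0⊕0⊕1⊕0 = 0
s4: b4⊕b5⊕b6⊕b7⊕b12⊕b13⊕b14⊕b15 = 1⊕1⊕0⊕0⊕0⊕0⊕1⊕0 = 1
s8: b8⊕b9⊕b10⊕b11⊕b12⊕b13⊕b14⊕b15 = 1⊕1⊕0⊕0⊕0⊕0⊕1⊕0 = 1
Syndrome (s8...s1) = 1101 → position 13.

13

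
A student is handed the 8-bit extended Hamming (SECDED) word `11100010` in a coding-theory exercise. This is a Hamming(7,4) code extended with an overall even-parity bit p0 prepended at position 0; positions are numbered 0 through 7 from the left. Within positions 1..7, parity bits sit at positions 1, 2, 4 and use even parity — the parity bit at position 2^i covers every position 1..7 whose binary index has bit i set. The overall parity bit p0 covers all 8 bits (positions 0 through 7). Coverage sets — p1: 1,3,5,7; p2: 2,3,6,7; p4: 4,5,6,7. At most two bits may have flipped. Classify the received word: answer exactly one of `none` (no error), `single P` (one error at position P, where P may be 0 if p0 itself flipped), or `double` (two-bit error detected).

s1: b1⊕b3⊕b5⊕b7 = 1⊕0⊕0⊕0 = 1
s2: b2⊕b3⊕b6⊕b7 = 1⊕0⊕1⊕0 = 0
s4: b4⊕b5⊕b6⊕b7 = 0⊕0⊕1⊕0 = 1
Syndrome (s4...s1) = 101 → position 5.
Overall parity (XOR of all 8 bits, including p0): 1⊕1⊕1⊕0⊕0⊕0⊕1⊕0 = 0
Overall=0, syndrome position=5 → double-bit error detected (uncorrectable).

double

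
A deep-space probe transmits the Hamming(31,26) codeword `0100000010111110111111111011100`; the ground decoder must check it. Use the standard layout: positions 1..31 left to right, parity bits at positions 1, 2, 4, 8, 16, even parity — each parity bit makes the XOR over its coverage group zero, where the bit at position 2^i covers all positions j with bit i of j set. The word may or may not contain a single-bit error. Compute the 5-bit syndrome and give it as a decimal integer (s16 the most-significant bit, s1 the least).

11

s1: b1⊕b3⊕b5⊕b7⊕b9⊕b11⊕b13⊕b15⊕b17⊕b19⊕b21⊕b23⊕b25⊕b27⊕b29⊕b31 = 0⊕0⊕0⊕0⊕1⊕1⊕1⊕1⊕1⊕1⊕1⊕1⊕1⊕1⊕1⊕0 = 1
s2: b2⊕b3⊕b6⊕b7⊕b10⊕b11⊕b14⊕b15⊕b18⊕b19⊕b22⊕b23⊕b26⊕b27⊕b30⊕b31 = 1⊕0⊕0⊕0⊕0⊕1⊕1⊕1⊕1⊕1⊕1⊕1⊕0⊕1⊕0⊕0 = 1
s4: b4⊕b5⊕b6⊕b7⊕b12⊕b13⊕b14⊕b15⊕b20⊕b21⊕b22⊕b23⊕b28⊕b29⊕b30⊕b31 = 0⊕0⊕0⊕0⊕1⊕1⊕1⊕1⊕1⊕1⊕1⊕1⊕1⊕1⊕0⊕0 = 0
s8: b8⊕b9⊕b10⊕b11⊕b12⊕b13⊕b14⊕b15⊕b24⊕b25⊕b26⊕b27⊕b28⊕b29⊕b30⊕b31 = 0⊕1⊕0⊕1⊕1⊕1⊕1⊕1⊕1⊕1⊕0⊕1⊕1⊕1⊕0⊕0 = 1
s16: b16⊕b17⊕b18⊕b19⊕b20⊕b21⊕b22⊕b23⊕b24⊕b25⊕b26⊕b27⊕b28⊕b29⊕b30⊕b31 = 0⊕1⊕1⊕1⊕1⊕1⊕1⊕1⊕1⊕1⊕0⊕1⊕1⊕1⊕0⊕0 = 0
Syndrome (s16...s1) = 01011 → position 11.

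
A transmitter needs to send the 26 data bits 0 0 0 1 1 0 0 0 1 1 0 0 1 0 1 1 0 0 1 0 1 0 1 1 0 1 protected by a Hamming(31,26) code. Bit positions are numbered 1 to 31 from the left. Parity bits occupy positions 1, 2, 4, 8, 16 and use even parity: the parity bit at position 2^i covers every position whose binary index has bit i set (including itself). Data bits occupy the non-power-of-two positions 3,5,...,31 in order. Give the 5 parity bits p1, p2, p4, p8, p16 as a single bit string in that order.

Place data bits at non-power-of-two positions: b3=0, b5=0, b6=0, b7=1, b9=1, b10=0, b11=0, b12=0, b13=1, b14=1, b15=0, b17=0, b18=1, b19=0, b20=1, b21=1, b22=0, b23=0, b24=1, b25=0, b26=1, b27=0, b28=1, b29=1, b30=0, b31=1.
p1 = XOR of data positions {3,5,7,9,11,13,15,17,19,21,23,25,27,29,31} = 0⊕0⊕1⊕1⊕0⊕1⊕0⊕0⊕0⊕1⊕0⊕0⊕0⊕1⊕1 = 0
p2 = XOR of data positions {3,6,7,10,11,14,15,18,19,22,23,26,27,30,31} = 0⊕0⊕1⊕0⊕0⊕1⊕0⊕1⊕0⊕0⊕0⊕1⊕0⊕0⊕1 = 1
p4 = XOR of data positions {5,6,7,12,13,14,15,20,21,22,23,28,29,30,31} = 0⊕0⊕1⊕0⊕1⊕1⊕0⊕1⊕1⊕0⊕0⊕1⊕1⊕0⊕1 = 0
p8 = XOR of data positions {9,10,11,12,13,14,15,24,25,26,27,28,29,30,31} = 1⊕0⊕0⊕0⊕1⊕1⊕0⊕1⊕0⊕1⊕0⊕1⊕1⊕0⊕1 = 0
p16 = XOR of data positions {17,18,19,20,21,22,23,24,25,26,27,28,29,30,31} = 0⊕1⊕0⊕1⊕1⊕0⊕0⊕1⊕0⊕1⊕0⊕1⊕1⊕0⊕1 = 0
Parity bits p1,p2,p4,p8,p16 = 01000

01000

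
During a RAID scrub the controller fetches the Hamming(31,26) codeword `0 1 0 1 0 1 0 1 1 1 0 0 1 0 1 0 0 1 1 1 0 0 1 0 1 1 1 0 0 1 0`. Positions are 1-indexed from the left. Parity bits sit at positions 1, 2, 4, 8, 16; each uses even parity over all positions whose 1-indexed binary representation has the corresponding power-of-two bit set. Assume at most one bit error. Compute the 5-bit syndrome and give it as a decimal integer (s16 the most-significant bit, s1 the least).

13

s1: b1⊕b3⊕b5⊕b7⊕b9⊕b11⊕b13⊕b15⊕b17⊕b19⊕b21⊕b23⊕b25⊕b27⊕b29⊕b31 = 0⊕0⊕0⊕0⊕1⊕0⊕1⊕1⊕0⊕1⊕0⊕1⊕1⊕1⊕0⊕0 = 1
s2: b2⊕b3⊕b6⊕b7⊕b10⊕b11⊕b14⊕b15⊕b18⊕b19⊕b22⊕b23⊕b26⊕b27⊕b30⊕b31 = 1⊕0⊕1⊕0⊕1⊕0⊕0⊕1⊕1⊕1⊕0⊕1⊕1⊕1⊕1⊕0 = 0
s4: b4⊕b5⊕b6⊕b7⊕b12⊕b13⊕b14⊕b15⊕b20⊕b21⊕b22⊕b23⊕b28⊕b29⊕b30⊕b31 = 1⊕0⊕1⊕0⊕0⊕1⊕0⊕1⊕1⊕0⊕0⊕1⊕0⊕0⊕1⊕0 = 1
s8: b8⊕b9⊕b10⊕b11⊕b12⊕b13⊕b14⊕b15⊕b24⊕b25⊕b26⊕b27⊕b28⊕b29⊕b30⊕b31 = 1⊕1⊕1⊕0⊕0⊕1⊕0⊕1⊕0⊕1⊕1⊕1⊕0⊕0⊕1⊕0 = 1
s16: b16⊕b17⊕b18⊕b19⊕b20⊕b21⊕b22⊕b23⊕b24⊕b25⊕b26⊕b27⊕b28⊕b29⊕b30⊕b31 = 0⊕0⊕1⊕1⊕1⊕0⊕0⊕1⊕0⊕1⊕1⊕1⊕0⊕0⊕1⊕0 = 0
Syndrome (s16...s1) = 01101 → position 13.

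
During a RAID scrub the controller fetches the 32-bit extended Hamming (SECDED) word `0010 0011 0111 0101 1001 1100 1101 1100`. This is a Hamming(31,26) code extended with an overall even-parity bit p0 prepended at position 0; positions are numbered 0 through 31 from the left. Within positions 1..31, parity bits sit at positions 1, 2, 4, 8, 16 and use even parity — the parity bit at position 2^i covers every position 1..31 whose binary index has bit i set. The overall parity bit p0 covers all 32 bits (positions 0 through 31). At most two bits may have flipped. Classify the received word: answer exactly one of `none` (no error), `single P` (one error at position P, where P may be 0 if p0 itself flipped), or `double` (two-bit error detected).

s1: b1⊕b3⊕b5⊕b7⊕b9⊕b11⊕b13⊕b15⊕b17⊕b19⊕b21⊕b23⊕b25⊕b27⊕b29⊕b31 = 0⊕0⊕0⊕1⊕1⊕1⊕1⊕1⊕0⊕1⊕1⊕0⊕1⊕1⊕1⊕0 = 0
s2: b2⊕b3⊕b6⊕b7⊕b10⊕b11⊕b14⊕b15⊕b18⊕b19⊕b22⊕b23⊕b26⊕b27⊕b30⊕b31 = 1⊕0⊕1⊕1⊕1⊕1⊕0⊕1⊕0⊕1⊕0⊕0⊕0⊕1⊕0⊕0 = 0
s4: b4⊕b5⊕b6⊕b7⊕b12⊕b13⊕b14⊕b15⊕b20⊕b21⊕b22⊕b23⊕b28⊕b29⊕b30⊕b31 = 0⊕0⊕1⊕1⊕0⊕1⊕0⊕1⊕1⊕1⊕0⊕0⊕1⊕1⊕0⊕0 = 0
s8: b8⊕b9⊕b10⊕b11⊕b12⊕b13⊕b14⊕b15⊕b24⊕b25⊕b26⊕b27⊕b28⊕b29⊕b30⊕b31 = 0⊕1⊕1⊕1⊕0⊕1⊕0⊕1⊕1⊕1⊕0⊕1⊕1⊕1⊕0⊕0 = 0
s16: b16⊕b17⊕b18⊕b19⊕b20⊕b21⊕b22⊕b23⊕b24⊕b25⊕b26⊕b27⊕b28⊕b29⊕b30⊕b31 = 1⊕0⊕0⊕1⊕1⊕1⊕0⊕0⊕1⊕1⊕0⊕1⊕1⊕1⊕0⊕0 = 1
Syndrome (s16...s1) = 10000 → position 16.
Overall parity (XOR of all 32 bits, including p0): 0⊕0⊕1⊕0⊕0⊕0⊕1⊕1⊕0⊕1⊕1⊕1⊕0⊕1⊕0⊕1⊕1⊕0⊕0⊕1⊕1⊕1⊕0⊕0⊕1⊕1⊕0⊕1⊕1⊕1⊕0⊕0 = 1
Overall=1, syndrome position=16 → single-bit error at position 16.

single 16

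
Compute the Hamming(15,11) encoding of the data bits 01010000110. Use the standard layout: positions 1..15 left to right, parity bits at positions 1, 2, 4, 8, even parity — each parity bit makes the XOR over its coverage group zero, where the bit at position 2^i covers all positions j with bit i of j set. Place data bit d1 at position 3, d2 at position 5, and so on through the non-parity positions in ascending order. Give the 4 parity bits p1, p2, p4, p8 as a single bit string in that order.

Place data bits at non-power-of-two positions: b3=0, b5=1, b6=0, b7=1, b9=0, b10=0, b11=0, b12=0, b13=1, b14=1, b15=0.
p1 = XOR of data positions {3,5,7,9,11,13,15} = 0⊕1⊕1⊕0⊕0⊕1⊕0 = 1
p2 = XOR of data positions {3,6,7,10,11,14,15} = 0⊕0⊕1⊕0⊕0⊕1⊕0 = 0
p4 = XOR of data positions {5,6,7,12,13,14,15} = 1⊕0⊕1⊕0⊕1⊕1⊕0 = 0
p8 = XOR of data positions {9,10,11,12,13,14,15} = 0⊕0⊕0⊕0⊕1⊕1⊕0 = 0
Parity bits p1,p2,p4,p8 = 1000

1000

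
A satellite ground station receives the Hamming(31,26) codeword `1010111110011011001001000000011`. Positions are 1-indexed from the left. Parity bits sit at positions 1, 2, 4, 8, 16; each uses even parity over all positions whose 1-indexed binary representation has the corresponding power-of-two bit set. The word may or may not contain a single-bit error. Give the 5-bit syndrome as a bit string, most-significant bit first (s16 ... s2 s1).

s1: b1⊕b3⊕b5⊕b7⊕b9⊕b11⊕b13⊕b15⊕b17⊕b19⊕b21⊕b23⊕b25⊕b27⊕b29⊕b31 = 1⊕1⊕1⊕1⊕1⊕0⊕1⊕1⊕0⊕1⊕0⊕0⊕0⊕0⊕0⊕1 = 1
s2: b2⊕b3⊕b6⊕b7⊕b10⊕b11⊕b14⊕b15⊕b18⊕b19⊕b22⊕b23⊕b26⊕b27⊕b30⊕b31 = 0⊕1⊕1⊕1⊕0⊕0⊕0⊕1⊕0⊕1⊕1⊕0⊕0⊕0⊕1⊕1 = 0
s4: b4⊕b5⊕b6⊕b7⊕b12⊕b13⊕b14⊕b15⊕b20⊕b21⊕b22⊕b23⊕b28⊕b29⊕b30⊕b31 = 0⊕1⊕1⊕1⊕1⊕1⊕0⊕1⊕0⊕0⊕1⊕0⊕0⊕0⊕1⊕1 = 1
s8: b8⊕b9⊕b10⊕b11⊕b12⊕b13⊕b14⊕b15⊕b24⊕b25⊕b26⊕b27⊕b28⊕b29⊕b30⊕b31 = 1⊕1⊕0⊕0⊕1⊕1⊕0⊕1⊕0⊕0⊕0⊕0⊕0⊕0⊕1⊕1 = 1
s16: b16⊕b17⊕b18⊕b19⊕b20⊕b21⊕b22⊕b23⊕b24⊕b25⊕b26⊕b27⊕b28⊕b29⊕b30⊕b31 = 1⊕0⊕0⊕1⊕0⊕0⊕1⊕0⊕0⊕0⊕0⊕0⊕0⊕0⊕1⊕1 = 1
Syndrome (s16...s1) = 11101 → position 29.

11101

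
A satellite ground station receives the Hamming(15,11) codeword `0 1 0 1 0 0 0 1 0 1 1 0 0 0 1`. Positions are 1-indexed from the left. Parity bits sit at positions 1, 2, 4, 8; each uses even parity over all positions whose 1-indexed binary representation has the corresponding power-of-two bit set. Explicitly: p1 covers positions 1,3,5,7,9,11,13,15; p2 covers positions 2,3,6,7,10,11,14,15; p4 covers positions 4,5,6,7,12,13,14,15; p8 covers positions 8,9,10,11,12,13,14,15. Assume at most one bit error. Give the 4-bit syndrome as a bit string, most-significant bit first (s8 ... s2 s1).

0000

s1: b1⊕b3⊕b5⊕b7⊕b9⊕b11⊕b13⊕b15 = 0⊕0⊕0⊕0⊕0⊕1⊕0⊕1 = 0
s2: b2⊕b3⊕b6⊕b7⊕b10⊕b11⊕b14⊕b15 = 1⊕0⊕0⊕0⊕1⊕1⊕0⊕1 = 0
s4: b4⊕b5⊕b6⊕b7⊕b12⊕b13⊕b14⊕b15 = 1⊕0⊕0⊕0⊕0⊕0⊕0⊕1 = 0
s8: b8⊕b9⊕b10⊕b11⊕b12⊕b13⊕b14⊕b15 = 1⊕0⊕1⊕1⊕0⊕0⊕0⊕1 = 0
Syndrome (s8...s1) = 0000 → position 0 (no error).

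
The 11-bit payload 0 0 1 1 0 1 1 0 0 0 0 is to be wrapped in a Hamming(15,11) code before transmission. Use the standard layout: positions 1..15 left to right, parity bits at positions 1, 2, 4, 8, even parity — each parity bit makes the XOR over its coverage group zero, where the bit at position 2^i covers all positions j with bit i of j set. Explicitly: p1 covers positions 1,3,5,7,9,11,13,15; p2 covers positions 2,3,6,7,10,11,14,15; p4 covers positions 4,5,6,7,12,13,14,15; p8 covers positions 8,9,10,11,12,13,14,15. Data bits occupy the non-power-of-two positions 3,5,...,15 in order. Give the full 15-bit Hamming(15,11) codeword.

Place data bits at non-power-of-two positions: b3=0, b5=0, b6=1, b7=1, b9=0, b10=1, b11=1, b12=0, b13=0, b14=0, b15=0.
p1 = XOR of data positions {3,5,7,9,11,13,15} = 0⊕0⊕1⊕0⊕1⊕0⊕0 = 0
p2 = XOR of data positions {3,6,7,10,11,14,15} = 0⊕1⊕1⊕1⊕1⊕0⊕0 = 0
p4 = XOR of data positions {5,6,7,12,13,14,15} = 0⊕1⊕1⊕0⊕0⊕0⊕0 = 0
p8 = XOR of data positions {9,10,11,12,13,14,15} = 0⊕1⊕1⊕0⊕0⊕0⊕0 = 0
Codeword b1..b15 = 000001100110000

000001100110000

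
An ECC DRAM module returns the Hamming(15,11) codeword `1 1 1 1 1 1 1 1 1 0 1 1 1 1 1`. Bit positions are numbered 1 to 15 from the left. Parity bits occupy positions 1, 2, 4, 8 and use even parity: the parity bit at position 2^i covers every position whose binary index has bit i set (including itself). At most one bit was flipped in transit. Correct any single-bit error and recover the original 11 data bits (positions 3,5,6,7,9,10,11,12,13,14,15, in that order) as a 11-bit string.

s1: b1⊕b3⊕b5⊕b7⊕b9⊕b11⊕b13⊕b15 = 1⊕1⊕1⊕1⊕1⊕1⊕1⊕1 = 0
s2: b2⊕b3⊕b6⊕b7⊕b10⊕b11⊕b14⊕b15 = 1⊕1⊕1⊕1⊕0⊕1⊕1⊕1 = 1
s4: b4⊕b5⊕b6⊕b7⊕b12⊕b13⊕b14⊕b15 = 1⊕1⊕1⊕1⊕1⊕1⊕1⊕1 = 0
s8: b8⊕b9⊕b10⊕b11⊕b12⊕b13⊕b14⊕b15 = 1⊕1⊕0⊕1⊕1⊕1⊕1⊕1 = 1
Syndrome (s8...s1) = 1010 → position 10.
Flip bit 10: corrected codeword = 111111111111111
Data bits at positions 3,5,6,7,9,10,11,12,13,14,15: 11111111111

11111111111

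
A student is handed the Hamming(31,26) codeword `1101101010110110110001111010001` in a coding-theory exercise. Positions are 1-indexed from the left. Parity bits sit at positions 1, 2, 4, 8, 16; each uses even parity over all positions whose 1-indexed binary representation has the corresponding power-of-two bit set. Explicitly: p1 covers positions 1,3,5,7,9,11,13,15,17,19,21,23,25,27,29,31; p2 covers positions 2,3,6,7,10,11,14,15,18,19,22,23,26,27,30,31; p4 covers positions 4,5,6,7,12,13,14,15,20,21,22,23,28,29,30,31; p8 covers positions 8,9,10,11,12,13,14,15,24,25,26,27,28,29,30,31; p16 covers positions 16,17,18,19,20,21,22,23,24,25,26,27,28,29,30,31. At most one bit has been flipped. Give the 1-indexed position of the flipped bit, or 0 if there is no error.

s1: b1⊕b3⊕b5⊕b7⊕b9⊕b11⊕b13⊕b15⊕b17⊕b19⊕b21⊕b23⊕b25⊕b27⊕b29⊕b31 = 1⊕0⊕1⊕1⊕1⊕1⊕0⊕1⊕1⊕0⊕0⊕1⊕1⊕1⊕0⊕1 = 1
s2: b2⊕b3⊕b6⊕b7⊕b10⊕b11⊕b14⊕b15⊕b18⊕b19⊕b22⊕b23⊕b26⊕b27⊕b30⊕b31 = 1⊕0⊕0⊕1⊕0⊕1⊕1⊕1⊕1⊕0⊕1⊕1⊕0⊕1⊕0⊕1 = 0
s4: b4⊕b5⊕b6⊕b7⊕b12⊕b13⊕b14⊕b15⊕b20⊕b21⊕b22⊕b23⊕b28⊕b29⊕b30⊕b31 = 1⊕1⊕0⊕1⊕1⊕0⊕1⊕1⊕0⊕0⊕1⊕1⊕0⊕0⊕0⊕1 = 1
s8: b8⊕b9⊕b10⊕b11⊕b12⊕b13⊕b14⊕b15⊕b24⊕b25⊕b26⊕b27⊕b28⊕b29⊕b30⊕b31 = 0⊕1⊕0⊕1⊕1⊕0⊕1⊕1⊕1⊕1⊕0⊕1⊕0⊕0⊕0⊕1 = 1
s16: b16⊕b17⊕b18⊕b19⊕b20⊕b21⊕b22⊕b23⊕b24⊕b25⊕b26⊕b27⊕b28⊕b29⊕b30⊕b31 = 0⊕1⊕1⊕0⊕0⊕0⊕1⊕1⊕1⊕1⊕0⊕1⊕0⊕0⊕0⊕1 = 0
Syndrome (s16...s1) = 01101 → position 13.

13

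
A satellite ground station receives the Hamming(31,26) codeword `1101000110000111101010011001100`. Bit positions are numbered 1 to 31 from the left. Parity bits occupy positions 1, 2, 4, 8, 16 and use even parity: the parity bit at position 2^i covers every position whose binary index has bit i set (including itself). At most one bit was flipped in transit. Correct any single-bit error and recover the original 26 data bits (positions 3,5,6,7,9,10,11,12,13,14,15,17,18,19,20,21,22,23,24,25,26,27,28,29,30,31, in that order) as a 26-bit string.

s1: b1⊕b3⊕b5⊕b7⊕b9⊕b11⊕b13⊕b15⊕b17⊕b19⊕b21⊕b23⊕b25⊕b27⊕b29⊕b31 = 1⊕0⊕0⊕0⊕1⊕0⊕0⊕1⊕1⊕1⊕1⊕0⊕1⊕0⊕1⊕0 = 0
s2: b2⊕b3⊕b6⊕b7⊕b10⊕b11⊕b14⊕b15⊕b18⊕b19⊕b22⊕b23⊕b26⊕b27⊕b30⊕b31 = 1⊕0⊕0⊕0⊕0⊕0⊕1⊕1⊕0⊕1⊕0⊕0⊕0⊕0⊕0⊕0 = 0
s4: b4⊕b5⊕b6⊕b7⊕b12⊕b13⊕b14⊕b15⊕b20⊕b21⊕b22⊕b23⊕b28⊕b29⊕b30⊕b31 = 1⊕0⊕0⊕0⊕0⊕0⊕1⊕1⊕0⊕1⊕0⊕0⊕1⊕1⊕0⊕0 = 0
s8: b8⊕b9⊕b10⊕b11⊕b12⊕b13⊕b14⊕b15⊕b24⊕b25⊕b26⊕b27⊕b28⊕b29⊕b30⊕b31 = 1⊕1⊕0⊕0⊕0⊕0⊕1⊕1⊕1⊕1⊕0⊕0⊕1⊕1⊕0⊕0 = 0
s16: b16⊕b17⊕b18⊕b19⊕b20⊕b21⊕b22⊕b23⊕b24⊕b25⊕b26⊕b27⊕b28⊕b29⊕b30⊕b31 = 1⊕1⊕0⊕1⊕0⊕1⊕0⊕0⊕1⊕1⊕0⊕0⊕1⊕1⊕0⊕0 = 0
Syndrome (s16...s1) = 00000 → position 0 (no error).
No correction needed.
Data bits at positions 3,5,6,7,9,10,11,12,13,14,15,17,18,19,20,21,22,23,24,25,26,27,28,29,30,31: 00001000011101010011001100

00001000011101010011001100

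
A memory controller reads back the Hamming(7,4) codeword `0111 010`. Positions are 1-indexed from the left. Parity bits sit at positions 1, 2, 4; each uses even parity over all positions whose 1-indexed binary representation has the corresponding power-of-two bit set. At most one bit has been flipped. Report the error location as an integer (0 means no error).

s1: b1⊕b3⊕b5⊕b7 = 0⊕1⊕0⊕0 = 1
s2: b2⊕b3⊕b6⊕b7 = 1⊕1⊕1⊕0 = 1
s4: b4⊕b5⊕b6⊕b7 = 1⊕0⊕1⊕0 = 0
Syndrome (s4...s1) = 011 → position 3.

3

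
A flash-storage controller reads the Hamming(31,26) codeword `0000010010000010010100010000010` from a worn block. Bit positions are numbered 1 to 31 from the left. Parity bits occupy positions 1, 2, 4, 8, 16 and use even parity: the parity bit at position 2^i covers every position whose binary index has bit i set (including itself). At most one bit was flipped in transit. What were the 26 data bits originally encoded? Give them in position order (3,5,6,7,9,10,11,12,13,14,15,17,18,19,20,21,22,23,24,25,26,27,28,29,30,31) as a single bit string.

00101000001010100010000010

s1: b1⊕b3⊕b5⊕b7⊕b9⊕b11⊕b13⊕b15⊕b17⊕b19⊕b21⊕b23⊕b25⊕b27⊕b29⊕b31 = 0⊕0⊕0⊕0⊕1⊕0⊕0⊕1⊕0⊕0⊕0⊕0⊕0⊕0⊕0⊕0 = 0
s2: b2⊕b3⊕b6⊕b7⊕b10⊕b11⊕b14⊕b15⊕b18⊕b19⊕b22⊕b23⊕b26⊕b27⊕b30⊕b31 = 0⊕0⊕1⊕0⊕0⊕0⊕0⊕1⊕1⊕0⊕0⊕0⊕0⊕0⊕1⊕0 = 0
s4: b4⊕b5⊕b6⊕b7⊕b12⊕b13⊕b14⊕b15⊕b20⊕b21⊕b22⊕b23⊕b28⊕b29⊕b30⊕b31 = 0⊕0⊕1⊕0⊕0⊕0⊕0⊕1⊕1⊕0⊕0⊕0⊕0⊕0⊕1⊕0 = 0
s8: b8⊕b9⊕b10⊕b11⊕b12⊕b13⊕b14⊕b15⊕b24⊕b25⊕b26⊕b27⊕b28⊕b29⊕b30⊕b31 = 0⊕1⊕0⊕0⊕0⊕0⊕0⊕1⊕1⊕0⊕0⊕0⊕0⊕0⊕1⊕0 = 0
s16: b16⊕b17⊕b18⊕b19⊕b20⊕b21⊕b22⊕b23⊕b24⊕b25⊕b26⊕b27⊕b28⊕b29⊕b30⊕b31 = 0⊕0⊕1⊕0⊕1⊕0⊕0⊕0⊕1⊕0⊕0⊕0⊕0⊕0⊕1⊕0 = 0
Syndrome (s16...s1) = 00000 → position 0 (no error).
No correction needed.
Data bits at positions 3,5,6,7,9,10,11,12,13,14,15,17,18,19,20,21,22,23,24,25,26,27,28,29,30,31: 00101000001010100010000010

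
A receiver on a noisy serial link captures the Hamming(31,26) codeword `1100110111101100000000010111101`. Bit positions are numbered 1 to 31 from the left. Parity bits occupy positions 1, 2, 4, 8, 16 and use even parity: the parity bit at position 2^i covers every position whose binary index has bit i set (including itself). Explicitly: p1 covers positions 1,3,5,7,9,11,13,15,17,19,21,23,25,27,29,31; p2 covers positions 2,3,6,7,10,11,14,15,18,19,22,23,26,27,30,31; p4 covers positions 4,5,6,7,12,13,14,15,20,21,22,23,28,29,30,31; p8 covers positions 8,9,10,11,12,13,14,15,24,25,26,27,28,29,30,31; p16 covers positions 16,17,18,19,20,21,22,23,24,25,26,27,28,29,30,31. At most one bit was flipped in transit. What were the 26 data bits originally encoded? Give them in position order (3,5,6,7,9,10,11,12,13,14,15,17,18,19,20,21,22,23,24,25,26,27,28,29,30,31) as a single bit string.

01101110110000000010111101

s1: b1⊕b3⊕b5⊕b7⊕b9⊕b11⊕b13⊕b15⊕b17⊕b19⊕b21⊕b23⊕b25⊕b27⊕b29⊕b31 = 1⊕0⊕1⊕0⊕1⊕1⊕1⊕0⊕0⊕0⊕0⊕0⊕0⊕1⊕1⊕1 = 0
s2: b2⊕b3⊕b6⊕b7⊕b10⊕b11⊕b14⊕b15⊕b18⊕b19⊕b22⊕b23⊕b26⊕b27⊕b30⊕b31 = 1⊕0⊕1⊕0⊕1⊕1⊕1⊕0⊕0⊕0⊕0⊕0⊕1⊕1⊕0⊕1 = 0
s4: b4⊕b5⊕b6⊕b7⊕b12⊕b13⊕b14⊕b15⊕b20⊕b21⊕b22⊕b23⊕b28⊕b29⊕b30⊕b31 = 0⊕1⊕1⊕0⊕0⊕1⊕1⊕0⊕0⊕0⊕0⊕0⊕1⊕1⊕0⊕1 = 1
s8: b8⊕b9⊕b10⊕b11⊕b12⊕b13⊕b14⊕b15⊕b24⊕b25⊕b26⊕b27⊕b28⊕b29⊕b30⊕b31 = 1⊕1⊕1⊕1⊕0⊕1⊕1⊕0⊕1⊕0⊕1⊕1⊕1⊕1⊕0⊕1 = 0
s16: b16⊕b17⊕b18⊕b19⊕b20⊕b21⊕b22⊕b23⊕b24⊕b25⊕b26⊕b27⊕b28⊕b29⊕b30⊕b31 = 0⊕0⊕0⊕0⊕0⊕0⊕0⊕0⊕1⊕0⊕1⊕1⊕1⊕1⊕0⊕1 = 0
Syndrome (s16...s1) = 00100 → position 4.
Flip bit 4: corrected codeword = 1101110111101100000000010111101
Data bits at positions 3,5,6,7,9,10,11,12,13,14,15,17,18,19,20,21,22,23,24,25,26,27,28,29,30,31: 01101110110000000010111101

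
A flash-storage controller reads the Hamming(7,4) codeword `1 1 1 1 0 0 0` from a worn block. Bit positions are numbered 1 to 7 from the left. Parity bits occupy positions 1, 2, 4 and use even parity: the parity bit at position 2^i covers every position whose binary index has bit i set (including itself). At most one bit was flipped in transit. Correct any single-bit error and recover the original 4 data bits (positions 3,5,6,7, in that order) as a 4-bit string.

s1: b1⊕b3⊕b5⊕b7 = 1⊕1⊕0⊕0 = 0
s2: b2⊕b3⊕b6⊕b7 = 1⊕1⊕0⊕0 = 0
s4: b4⊕b5⊕b6⊕b7 = 1⊕0⊕0⊕0 = 1
Syndrome (s4...s1) = 100 → position 4.
Flip bit 4: corrected codeword = 1110000
Data bits at positions 3,5,6,7: 1000

1000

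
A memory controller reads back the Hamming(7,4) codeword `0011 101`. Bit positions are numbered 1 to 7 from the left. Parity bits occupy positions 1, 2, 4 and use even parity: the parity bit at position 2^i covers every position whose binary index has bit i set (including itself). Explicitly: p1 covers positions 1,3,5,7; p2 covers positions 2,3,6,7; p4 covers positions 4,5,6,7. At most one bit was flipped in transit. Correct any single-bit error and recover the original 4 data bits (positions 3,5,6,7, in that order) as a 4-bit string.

1001

s1: b1⊕b3⊕b5⊕b7 = 0⊕1⊕1⊕1 = 1
s2: b2⊕b3⊕b6⊕b7 = 0⊕1⊕0⊕1 = 0
s4: b4⊕b5⊕b6⊕b7 = 1⊕1⊕0⊕1 = 1
Syndrome (s4...s1) = 101 → position 5.
Flip bit 5: corrected codeword = 0011001
Data bits at positions 3,5,6,7: 1001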